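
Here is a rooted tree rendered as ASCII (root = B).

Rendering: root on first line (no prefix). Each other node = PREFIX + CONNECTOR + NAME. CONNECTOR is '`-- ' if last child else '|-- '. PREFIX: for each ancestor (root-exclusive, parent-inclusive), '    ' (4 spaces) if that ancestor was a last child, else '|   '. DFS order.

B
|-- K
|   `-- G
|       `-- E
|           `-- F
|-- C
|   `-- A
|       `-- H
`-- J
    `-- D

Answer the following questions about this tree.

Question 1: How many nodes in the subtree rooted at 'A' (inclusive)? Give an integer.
Subtree rooted at A contains: A, H
Count = 2

Answer: 2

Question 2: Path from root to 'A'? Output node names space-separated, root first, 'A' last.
Walk down from root: B -> C -> A

Answer: B C A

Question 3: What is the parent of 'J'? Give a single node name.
Scan adjacency: J appears as child of B

Answer: B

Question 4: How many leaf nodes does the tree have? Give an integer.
Answer: 3

Derivation:
Leaves (nodes with no children): D, F, H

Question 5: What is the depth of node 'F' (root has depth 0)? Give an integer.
Path from root to F: B -> K -> G -> E -> F
Depth = number of edges = 4

Answer: 4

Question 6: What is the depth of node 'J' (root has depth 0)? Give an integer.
Answer: 1

Derivation:
Path from root to J: B -> J
Depth = number of edges = 1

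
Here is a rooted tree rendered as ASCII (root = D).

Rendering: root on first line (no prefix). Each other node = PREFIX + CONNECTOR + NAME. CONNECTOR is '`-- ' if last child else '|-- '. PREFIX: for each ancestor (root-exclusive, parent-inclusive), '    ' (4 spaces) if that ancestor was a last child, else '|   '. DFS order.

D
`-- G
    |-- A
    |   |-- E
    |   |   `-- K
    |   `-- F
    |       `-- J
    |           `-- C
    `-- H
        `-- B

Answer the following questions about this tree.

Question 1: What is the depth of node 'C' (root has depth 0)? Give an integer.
Path from root to C: D -> G -> A -> F -> J -> C
Depth = number of edges = 5

Answer: 5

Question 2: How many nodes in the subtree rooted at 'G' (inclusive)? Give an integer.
Subtree rooted at G contains: A, B, C, E, F, G, H, J, K
Count = 9

Answer: 9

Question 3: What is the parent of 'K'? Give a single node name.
Answer: E

Derivation:
Scan adjacency: K appears as child of E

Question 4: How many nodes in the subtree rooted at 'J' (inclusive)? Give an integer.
Subtree rooted at J contains: C, J
Count = 2

Answer: 2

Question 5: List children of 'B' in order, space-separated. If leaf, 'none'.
Answer: none

Derivation:
Node B's children (from adjacency): (leaf)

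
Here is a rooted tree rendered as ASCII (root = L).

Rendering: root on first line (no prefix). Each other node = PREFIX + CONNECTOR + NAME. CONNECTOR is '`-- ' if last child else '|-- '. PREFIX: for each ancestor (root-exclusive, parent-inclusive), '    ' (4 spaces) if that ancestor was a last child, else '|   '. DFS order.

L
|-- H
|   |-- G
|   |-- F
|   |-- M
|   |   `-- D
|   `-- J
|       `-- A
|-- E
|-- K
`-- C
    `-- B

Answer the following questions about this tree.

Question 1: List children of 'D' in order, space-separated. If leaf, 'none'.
Node D's children (from adjacency): (leaf)

Answer: none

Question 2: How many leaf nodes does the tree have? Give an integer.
Leaves (nodes with no children): A, B, D, E, F, G, K

Answer: 7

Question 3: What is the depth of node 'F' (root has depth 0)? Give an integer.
Answer: 2

Derivation:
Path from root to F: L -> H -> F
Depth = number of edges = 2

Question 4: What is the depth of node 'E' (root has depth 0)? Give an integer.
Answer: 1

Derivation:
Path from root to E: L -> E
Depth = number of edges = 1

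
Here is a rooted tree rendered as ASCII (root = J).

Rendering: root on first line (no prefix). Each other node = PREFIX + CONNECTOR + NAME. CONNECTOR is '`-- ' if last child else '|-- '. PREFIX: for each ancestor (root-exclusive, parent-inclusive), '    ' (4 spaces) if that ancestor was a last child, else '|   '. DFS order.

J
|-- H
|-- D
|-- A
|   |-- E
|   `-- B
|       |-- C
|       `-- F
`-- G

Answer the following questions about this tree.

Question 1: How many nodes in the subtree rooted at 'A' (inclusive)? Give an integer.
Subtree rooted at A contains: A, B, C, E, F
Count = 5

Answer: 5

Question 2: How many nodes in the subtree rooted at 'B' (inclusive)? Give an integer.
Subtree rooted at B contains: B, C, F
Count = 3

Answer: 3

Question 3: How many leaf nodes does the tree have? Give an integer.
Leaves (nodes with no children): C, D, E, F, G, H

Answer: 6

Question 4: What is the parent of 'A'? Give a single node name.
Answer: J

Derivation:
Scan adjacency: A appears as child of J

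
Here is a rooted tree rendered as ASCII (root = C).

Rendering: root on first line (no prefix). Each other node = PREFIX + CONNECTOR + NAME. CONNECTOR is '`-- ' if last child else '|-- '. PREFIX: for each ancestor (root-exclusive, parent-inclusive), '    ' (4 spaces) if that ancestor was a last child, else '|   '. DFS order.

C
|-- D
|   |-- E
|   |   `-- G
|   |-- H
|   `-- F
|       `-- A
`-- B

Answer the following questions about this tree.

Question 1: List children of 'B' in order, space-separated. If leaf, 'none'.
Node B's children (from adjacency): (leaf)

Answer: none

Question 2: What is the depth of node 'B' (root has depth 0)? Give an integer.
Path from root to B: C -> B
Depth = number of edges = 1

Answer: 1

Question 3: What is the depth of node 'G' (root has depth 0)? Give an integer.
Answer: 3

Derivation:
Path from root to G: C -> D -> E -> G
Depth = number of edges = 3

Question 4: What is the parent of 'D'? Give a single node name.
Scan adjacency: D appears as child of C

Answer: C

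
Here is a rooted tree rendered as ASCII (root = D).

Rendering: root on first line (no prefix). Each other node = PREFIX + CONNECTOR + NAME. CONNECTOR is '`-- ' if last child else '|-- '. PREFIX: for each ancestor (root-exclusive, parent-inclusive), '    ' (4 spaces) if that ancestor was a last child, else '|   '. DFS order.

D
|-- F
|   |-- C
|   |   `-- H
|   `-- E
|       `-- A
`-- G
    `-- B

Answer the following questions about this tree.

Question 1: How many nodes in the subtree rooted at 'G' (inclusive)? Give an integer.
Answer: 2

Derivation:
Subtree rooted at G contains: B, G
Count = 2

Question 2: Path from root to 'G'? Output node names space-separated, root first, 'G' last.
Answer: D G

Derivation:
Walk down from root: D -> G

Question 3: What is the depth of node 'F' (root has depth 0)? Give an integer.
Answer: 1

Derivation:
Path from root to F: D -> F
Depth = number of edges = 1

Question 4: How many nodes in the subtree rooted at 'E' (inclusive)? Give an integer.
Subtree rooted at E contains: A, E
Count = 2

Answer: 2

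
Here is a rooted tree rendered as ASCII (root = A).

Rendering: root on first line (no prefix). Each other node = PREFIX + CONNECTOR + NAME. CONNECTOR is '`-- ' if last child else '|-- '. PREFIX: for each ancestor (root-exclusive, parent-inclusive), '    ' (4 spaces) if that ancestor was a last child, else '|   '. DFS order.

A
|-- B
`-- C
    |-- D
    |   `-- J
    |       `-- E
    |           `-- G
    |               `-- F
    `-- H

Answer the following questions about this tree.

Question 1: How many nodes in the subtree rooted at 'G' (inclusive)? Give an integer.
Answer: 2

Derivation:
Subtree rooted at G contains: F, G
Count = 2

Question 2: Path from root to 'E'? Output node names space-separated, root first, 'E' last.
Walk down from root: A -> C -> D -> J -> E

Answer: A C D J E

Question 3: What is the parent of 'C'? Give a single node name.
Answer: A

Derivation:
Scan adjacency: C appears as child of A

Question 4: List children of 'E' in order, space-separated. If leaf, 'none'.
Node E's children (from adjacency): G

Answer: G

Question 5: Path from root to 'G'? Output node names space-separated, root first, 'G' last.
Walk down from root: A -> C -> D -> J -> E -> G

Answer: A C D J E G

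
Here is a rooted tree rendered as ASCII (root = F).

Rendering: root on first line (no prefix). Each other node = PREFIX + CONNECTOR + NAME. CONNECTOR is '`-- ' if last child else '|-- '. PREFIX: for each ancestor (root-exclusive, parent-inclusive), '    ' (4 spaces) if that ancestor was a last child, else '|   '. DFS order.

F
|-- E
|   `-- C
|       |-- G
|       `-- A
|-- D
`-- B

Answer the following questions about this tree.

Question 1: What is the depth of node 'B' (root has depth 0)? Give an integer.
Path from root to B: F -> B
Depth = number of edges = 1

Answer: 1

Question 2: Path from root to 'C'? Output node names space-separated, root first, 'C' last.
Walk down from root: F -> E -> C

Answer: F E C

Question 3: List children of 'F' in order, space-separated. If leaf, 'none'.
Answer: E D B

Derivation:
Node F's children (from adjacency): E, D, B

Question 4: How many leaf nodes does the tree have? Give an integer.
Answer: 4

Derivation:
Leaves (nodes with no children): A, B, D, G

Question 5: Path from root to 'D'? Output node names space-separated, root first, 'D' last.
Walk down from root: F -> D

Answer: F D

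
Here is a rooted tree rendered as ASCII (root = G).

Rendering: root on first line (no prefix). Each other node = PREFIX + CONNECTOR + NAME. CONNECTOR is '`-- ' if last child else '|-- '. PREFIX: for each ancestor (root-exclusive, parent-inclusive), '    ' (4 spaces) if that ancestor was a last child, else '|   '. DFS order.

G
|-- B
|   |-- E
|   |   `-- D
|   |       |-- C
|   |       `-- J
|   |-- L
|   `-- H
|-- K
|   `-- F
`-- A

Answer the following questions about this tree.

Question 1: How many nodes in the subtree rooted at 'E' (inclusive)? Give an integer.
Answer: 4

Derivation:
Subtree rooted at E contains: C, D, E, J
Count = 4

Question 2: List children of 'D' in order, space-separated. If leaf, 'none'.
Node D's children (from adjacency): C, J

Answer: C J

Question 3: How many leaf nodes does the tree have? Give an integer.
Leaves (nodes with no children): A, C, F, H, J, L

Answer: 6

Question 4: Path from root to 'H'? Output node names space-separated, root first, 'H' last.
Walk down from root: G -> B -> H

Answer: G B H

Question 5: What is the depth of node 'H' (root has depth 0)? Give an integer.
Answer: 2

Derivation:
Path from root to H: G -> B -> H
Depth = number of edges = 2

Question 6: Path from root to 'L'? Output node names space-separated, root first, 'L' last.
Answer: G B L

Derivation:
Walk down from root: G -> B -> L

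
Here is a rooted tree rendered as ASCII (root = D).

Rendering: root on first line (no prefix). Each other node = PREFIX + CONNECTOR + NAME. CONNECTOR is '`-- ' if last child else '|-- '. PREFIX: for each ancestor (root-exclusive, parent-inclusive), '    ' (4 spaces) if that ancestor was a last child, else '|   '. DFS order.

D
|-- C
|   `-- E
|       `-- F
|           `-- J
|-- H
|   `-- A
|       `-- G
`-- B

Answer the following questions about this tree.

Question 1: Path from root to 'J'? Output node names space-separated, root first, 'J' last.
Answer: D C E F J

Derivation:
Walk down from root: D -> C -> E -> F -> J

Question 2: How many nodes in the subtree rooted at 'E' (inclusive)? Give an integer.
Subtree rooted at E contains: E, F, J
Count = 3

Answer: 3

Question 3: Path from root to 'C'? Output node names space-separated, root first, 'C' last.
Answer: D C

Derivation:
Walk down from root: D -> C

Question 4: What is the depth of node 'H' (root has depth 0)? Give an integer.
Answer: 1

Derivation:
Path from root to H: D -> H
Depth = number of edges = 1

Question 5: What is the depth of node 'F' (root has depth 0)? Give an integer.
Answer: 3

Derivation:
Path from root to F: D -> C -> E -> F
Depth = number of edges = 3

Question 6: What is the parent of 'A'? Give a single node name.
Scan adjacency: A appears as child of H

Answer: H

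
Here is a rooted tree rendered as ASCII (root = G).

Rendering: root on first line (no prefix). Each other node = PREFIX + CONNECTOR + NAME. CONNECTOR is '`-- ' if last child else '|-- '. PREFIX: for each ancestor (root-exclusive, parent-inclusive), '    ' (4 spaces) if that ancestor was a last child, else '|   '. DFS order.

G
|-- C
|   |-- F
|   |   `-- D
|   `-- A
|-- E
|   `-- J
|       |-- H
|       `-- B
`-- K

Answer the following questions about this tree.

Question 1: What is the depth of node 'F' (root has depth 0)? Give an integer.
Path from root to F: G -> C -> F
Depth = number of edges = 2

Answer: 2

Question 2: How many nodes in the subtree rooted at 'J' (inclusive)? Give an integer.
Subtree rooted at J contains: B, H, J
Count = 3

Answer: 3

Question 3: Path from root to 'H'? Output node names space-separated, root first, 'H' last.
Answer: G E J H

Derivation:
Walk down from root: G -> E -> J -> H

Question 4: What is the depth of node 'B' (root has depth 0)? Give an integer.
Answer: 3

Derivation:
Path from root to B: G -> E -> J -> B
Depth = number of edges = 3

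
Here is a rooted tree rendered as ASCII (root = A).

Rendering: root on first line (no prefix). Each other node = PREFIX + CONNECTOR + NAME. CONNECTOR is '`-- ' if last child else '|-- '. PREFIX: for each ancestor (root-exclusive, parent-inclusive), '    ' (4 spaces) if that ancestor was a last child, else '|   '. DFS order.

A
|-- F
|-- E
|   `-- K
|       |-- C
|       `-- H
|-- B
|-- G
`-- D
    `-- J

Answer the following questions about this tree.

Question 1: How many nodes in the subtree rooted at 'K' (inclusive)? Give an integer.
Answer: 3

Derivation:
Subtree rooted at K contains: C, H, K
Count = 3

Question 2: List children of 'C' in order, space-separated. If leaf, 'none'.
Node C's children (from adjacency): (leaf)

Answer: none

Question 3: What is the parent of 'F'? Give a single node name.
Scan adjacency: F appears as child of A

Answer: A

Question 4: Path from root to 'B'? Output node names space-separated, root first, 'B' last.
Answer: A B

Derivation:
Walk down from root: A -> B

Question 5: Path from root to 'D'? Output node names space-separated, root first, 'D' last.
Walk down from root: A -> D

Answer: A D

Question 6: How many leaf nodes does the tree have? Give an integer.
Leaves (nodes with no children): B, C, F, G, H, J

Answer: 6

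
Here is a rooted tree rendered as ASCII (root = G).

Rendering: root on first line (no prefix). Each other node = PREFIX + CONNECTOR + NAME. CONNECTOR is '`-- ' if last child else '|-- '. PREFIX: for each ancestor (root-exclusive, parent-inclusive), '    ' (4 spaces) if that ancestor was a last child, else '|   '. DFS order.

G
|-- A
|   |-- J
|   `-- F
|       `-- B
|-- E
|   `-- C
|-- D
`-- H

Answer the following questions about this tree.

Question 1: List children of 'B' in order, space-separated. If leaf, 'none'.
Node B's children (from adjacency): (leaf)

Answer: none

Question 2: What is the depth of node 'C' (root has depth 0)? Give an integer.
Path from root to C: G -> E -> C
Depth = number of edges = 2

Answer: 2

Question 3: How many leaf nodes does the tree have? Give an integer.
Leaves (nodes with no children): B, C, D, H, J

Answer: 5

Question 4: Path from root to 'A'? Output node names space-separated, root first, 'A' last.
Walk down from root: G -> A

Answer: G A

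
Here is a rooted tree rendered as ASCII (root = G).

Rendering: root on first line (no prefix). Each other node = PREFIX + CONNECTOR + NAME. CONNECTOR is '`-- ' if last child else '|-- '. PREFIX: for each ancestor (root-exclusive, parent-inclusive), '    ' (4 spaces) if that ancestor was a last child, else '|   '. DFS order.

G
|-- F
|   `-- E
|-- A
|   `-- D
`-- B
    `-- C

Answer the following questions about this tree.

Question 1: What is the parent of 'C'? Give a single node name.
Answer: B

Derivation:
Scan adjacency: C appears as child of B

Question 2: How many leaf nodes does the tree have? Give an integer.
Leaves (nodes with no children): C, D, E

Answer: 3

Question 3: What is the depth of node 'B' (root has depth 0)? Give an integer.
Answer: 1

Derivation:
Path from root to B: G -> B
Depth = number of edges = 1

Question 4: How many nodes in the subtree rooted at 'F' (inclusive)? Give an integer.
Subtree rooted at F contains: E, F
Count = 2

Answer: 2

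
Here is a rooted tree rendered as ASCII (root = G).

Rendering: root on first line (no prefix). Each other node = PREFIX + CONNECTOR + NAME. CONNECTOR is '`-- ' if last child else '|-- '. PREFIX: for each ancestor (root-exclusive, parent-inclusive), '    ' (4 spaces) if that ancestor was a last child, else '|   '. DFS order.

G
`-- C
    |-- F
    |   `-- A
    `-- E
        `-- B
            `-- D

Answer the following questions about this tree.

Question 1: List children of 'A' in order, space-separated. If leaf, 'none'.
Node A's children (from adjacency): (leaf)

Answer: none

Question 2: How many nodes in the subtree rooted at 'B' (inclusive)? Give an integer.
Answer: 2

Derivation:
Subtree rooted at B contains: B, D
Count = 2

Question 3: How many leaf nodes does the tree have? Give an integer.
Answer: 2

Derivation:
Leaves (nodes with no children): A, D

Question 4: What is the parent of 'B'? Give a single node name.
Scan adjacency: B appears as child of E

Answer: E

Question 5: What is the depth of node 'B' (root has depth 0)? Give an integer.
Path from root to B: G -> C -> E -> B
Depth = number of edges = 3

Answer: 3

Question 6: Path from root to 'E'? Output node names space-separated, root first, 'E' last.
Walk down from root: G -> C -> E

Answer: G C E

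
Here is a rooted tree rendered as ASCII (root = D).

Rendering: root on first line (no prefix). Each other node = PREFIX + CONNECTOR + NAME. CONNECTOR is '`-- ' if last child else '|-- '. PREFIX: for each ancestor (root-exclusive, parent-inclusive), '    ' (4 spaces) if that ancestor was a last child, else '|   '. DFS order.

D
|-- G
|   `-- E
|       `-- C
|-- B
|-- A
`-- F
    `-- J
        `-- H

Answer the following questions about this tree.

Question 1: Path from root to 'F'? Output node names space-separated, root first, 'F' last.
Answer: D F

Derivation:
Walk down from root: D -> F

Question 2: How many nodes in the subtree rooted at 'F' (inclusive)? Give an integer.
Answer: 3

Derivation:
Subtree rooted at F contains: F, H, J
Count = 3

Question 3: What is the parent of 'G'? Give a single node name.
Answer: D

Derivation:
Scan adjacency: G appears as child of D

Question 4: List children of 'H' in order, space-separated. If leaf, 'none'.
Node H's children (from adjacency): (leaf)

Answer: none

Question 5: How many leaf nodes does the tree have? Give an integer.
Answer: 4

Derivation:
Leaves (nodes with no children): A, B, C, H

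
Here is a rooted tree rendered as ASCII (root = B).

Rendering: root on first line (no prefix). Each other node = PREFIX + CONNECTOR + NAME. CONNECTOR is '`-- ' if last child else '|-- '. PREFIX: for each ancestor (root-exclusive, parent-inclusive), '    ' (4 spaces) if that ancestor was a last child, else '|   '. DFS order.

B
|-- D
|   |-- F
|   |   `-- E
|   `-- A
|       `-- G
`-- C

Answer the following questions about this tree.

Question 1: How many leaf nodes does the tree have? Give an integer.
Answer: 3

Derivation:
Leaves (nodes with no children): C, E, G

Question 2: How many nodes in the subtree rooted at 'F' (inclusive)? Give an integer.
Subtree rooted at F contains: E, F
Count = 2

Answer: 2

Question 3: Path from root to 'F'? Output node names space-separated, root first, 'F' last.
Answer: B D F

Derivation:
Walk down from root: B -> D -> F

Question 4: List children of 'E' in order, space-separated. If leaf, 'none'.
Answer: none

Derivation:
Node E's children (from adjacency): (leaf)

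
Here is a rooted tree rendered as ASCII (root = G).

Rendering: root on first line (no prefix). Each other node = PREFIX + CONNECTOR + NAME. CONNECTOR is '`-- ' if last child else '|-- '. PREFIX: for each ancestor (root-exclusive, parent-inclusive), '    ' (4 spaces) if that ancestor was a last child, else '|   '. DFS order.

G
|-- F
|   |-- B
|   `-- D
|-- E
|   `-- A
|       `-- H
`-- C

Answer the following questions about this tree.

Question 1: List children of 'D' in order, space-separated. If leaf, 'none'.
Answer: none

Derivation:
Node D's children (from adjacency): (leaf)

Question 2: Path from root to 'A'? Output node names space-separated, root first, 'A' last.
Walk down from root: G -> E -> A

Answer: G E A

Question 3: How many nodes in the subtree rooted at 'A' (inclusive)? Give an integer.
Answer: 2

Derivation:
Subtree rooted at A contains: A, H
Count = 2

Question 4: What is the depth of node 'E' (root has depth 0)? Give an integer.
Path from root to E: G -> E
Depth = number of edges = 1

Answer: 1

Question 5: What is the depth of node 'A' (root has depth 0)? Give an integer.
Path from root to A: G -> E -> A
Depth = number of edges = 2

Answer: 2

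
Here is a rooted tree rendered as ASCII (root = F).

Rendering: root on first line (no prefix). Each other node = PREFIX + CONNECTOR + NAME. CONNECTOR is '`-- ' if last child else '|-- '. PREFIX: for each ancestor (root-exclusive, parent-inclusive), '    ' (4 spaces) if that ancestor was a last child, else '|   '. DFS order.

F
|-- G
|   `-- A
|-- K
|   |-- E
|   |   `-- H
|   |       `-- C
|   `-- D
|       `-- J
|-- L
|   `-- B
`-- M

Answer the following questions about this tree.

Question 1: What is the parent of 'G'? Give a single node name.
Answer: F

Derivation:
Scan adjacency: G appears as child of F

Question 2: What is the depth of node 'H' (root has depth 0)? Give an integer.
Path from root to H: F -> K -> E -> H
Depth = number of edges = 3

Answer: 3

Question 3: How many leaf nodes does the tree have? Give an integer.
Leaves (nodes with no children): A, B, C, J, M

Answer: 5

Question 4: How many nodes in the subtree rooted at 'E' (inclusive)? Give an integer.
Answer: 3

Derivation:
Subtree rooted at E contains: C, E, H
Count = 3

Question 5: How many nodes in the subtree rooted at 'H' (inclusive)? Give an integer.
Subtree rooted at H contains: C, H
Count = 2

Answer: 2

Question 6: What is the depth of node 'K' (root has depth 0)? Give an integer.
Path from root to K: F -> K
Depth = number of edges = 1

Answer: 1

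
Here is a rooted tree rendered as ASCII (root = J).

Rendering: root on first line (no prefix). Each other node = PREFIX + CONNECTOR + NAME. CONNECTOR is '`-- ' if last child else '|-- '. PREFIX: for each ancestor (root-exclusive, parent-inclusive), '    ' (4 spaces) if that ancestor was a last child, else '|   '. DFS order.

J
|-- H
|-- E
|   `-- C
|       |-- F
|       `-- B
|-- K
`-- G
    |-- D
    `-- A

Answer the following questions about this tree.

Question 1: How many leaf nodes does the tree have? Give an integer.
Leaves (nodes with no children): A, B, D, F, H, K

Answer: 6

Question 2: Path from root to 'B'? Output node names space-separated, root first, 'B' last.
Walk down from root: J -> E -> C -> B

Answer: J E C B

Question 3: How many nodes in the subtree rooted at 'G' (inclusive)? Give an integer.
Subtree rooted at G contains: A, D, G
Count = 3

Answer: 3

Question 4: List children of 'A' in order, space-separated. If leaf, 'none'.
Answer: none

Derivation:
Node A's children (from adjacency): (leaf)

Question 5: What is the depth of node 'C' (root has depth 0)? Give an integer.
Answer: 2

Derivation:
Path from root to C: J -> E -> C
Depth = number of edges = 2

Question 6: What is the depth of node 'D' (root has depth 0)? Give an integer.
Answer: 2

Derivation:
Path from root to D: J -> G -> D
Depth = number of edges = 2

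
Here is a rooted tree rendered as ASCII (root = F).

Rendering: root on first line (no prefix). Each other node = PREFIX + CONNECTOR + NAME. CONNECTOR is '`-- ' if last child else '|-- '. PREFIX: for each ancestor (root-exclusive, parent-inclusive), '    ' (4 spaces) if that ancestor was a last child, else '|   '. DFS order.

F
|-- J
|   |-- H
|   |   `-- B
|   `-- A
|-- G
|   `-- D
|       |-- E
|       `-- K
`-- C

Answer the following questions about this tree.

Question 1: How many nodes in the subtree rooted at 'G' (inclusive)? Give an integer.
Answer: 4

Derivation:
Subtree rooted at G contains: D, E, G, K
Count = 4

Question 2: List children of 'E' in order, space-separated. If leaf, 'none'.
Answer: none

Derivation:
Node E's children (from adjacency): (leaf)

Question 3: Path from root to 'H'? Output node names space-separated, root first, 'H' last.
Answer: F J H

Derivation:
Walk down from root: F -> J -> H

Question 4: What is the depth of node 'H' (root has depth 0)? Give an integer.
Path from root to H: F -> J -> H
Depth = number of edges = 2

Answer: 2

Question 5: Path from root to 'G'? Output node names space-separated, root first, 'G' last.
Answer: F G

Derivation:
Walk down from root: F -> G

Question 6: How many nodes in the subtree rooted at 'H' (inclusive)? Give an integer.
Answer: 2

Derivation:
Subtree rooted at H contains: B, H
Count = 2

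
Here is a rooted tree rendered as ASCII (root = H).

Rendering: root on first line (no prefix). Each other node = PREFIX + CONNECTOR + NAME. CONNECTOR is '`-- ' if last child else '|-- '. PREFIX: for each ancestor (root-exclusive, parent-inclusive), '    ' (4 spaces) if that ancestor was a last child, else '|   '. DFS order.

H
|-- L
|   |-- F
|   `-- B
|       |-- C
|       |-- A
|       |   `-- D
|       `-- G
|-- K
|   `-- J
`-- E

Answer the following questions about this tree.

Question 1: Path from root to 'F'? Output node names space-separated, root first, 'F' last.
Walk down from root: H -> L -> F

Answer: H L F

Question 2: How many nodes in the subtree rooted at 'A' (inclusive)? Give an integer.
Answer: 2

Derivation:
Subtree rooted at A contains: A, D
Count = 2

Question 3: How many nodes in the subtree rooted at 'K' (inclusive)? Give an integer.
Subtree rooted at K contains: J, K
Count = 2

Answer: 2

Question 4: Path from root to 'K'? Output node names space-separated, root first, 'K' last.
Answer: H K

Derivation:
Walk down from root: H -> K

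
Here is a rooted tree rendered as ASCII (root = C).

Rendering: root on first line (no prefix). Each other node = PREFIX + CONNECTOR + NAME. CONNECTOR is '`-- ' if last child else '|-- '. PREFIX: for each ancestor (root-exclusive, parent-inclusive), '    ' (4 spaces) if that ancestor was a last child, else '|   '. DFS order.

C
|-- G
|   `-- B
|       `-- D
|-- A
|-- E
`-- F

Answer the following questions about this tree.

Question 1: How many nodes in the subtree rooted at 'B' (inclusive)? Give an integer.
Answer: 2

Derivation:
Subtree rooted at B contains: B, D
Count = 2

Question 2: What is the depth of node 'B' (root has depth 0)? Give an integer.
Path from root to B: C -> G -> B
Depth = number of edges = 2

Answer: 2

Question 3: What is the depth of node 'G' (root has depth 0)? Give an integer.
Answer: 1

Derivation:
Path from root to G: C -> G
Depth = number of edges = 1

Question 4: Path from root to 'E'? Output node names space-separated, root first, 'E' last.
Answer: C E

Derivation:
Walk down from root: C -> E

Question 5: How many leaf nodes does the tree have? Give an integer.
Answer: 4

Derivation:
Leaves (nodes with no children): A, D, E, F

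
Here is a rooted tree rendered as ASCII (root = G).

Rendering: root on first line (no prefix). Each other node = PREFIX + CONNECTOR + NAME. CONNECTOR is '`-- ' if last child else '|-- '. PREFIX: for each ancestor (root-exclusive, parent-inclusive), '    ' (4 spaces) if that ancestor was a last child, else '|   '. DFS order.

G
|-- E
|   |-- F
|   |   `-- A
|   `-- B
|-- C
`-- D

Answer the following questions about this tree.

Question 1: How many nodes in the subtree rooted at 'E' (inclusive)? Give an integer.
Subtree rooted at E contains: A, B, E, F
Count = 4

Answer: 4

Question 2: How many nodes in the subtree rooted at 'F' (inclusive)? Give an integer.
Subtree rooted at F contains: A, F
Count = 2

Answer: 2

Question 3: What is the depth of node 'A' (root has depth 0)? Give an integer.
Path from root to A: G -> E -> F -> A
Depth = number of edges = 3

Answer: 3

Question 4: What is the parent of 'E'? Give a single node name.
Scan adjacency: E appears as child of G

Answer: G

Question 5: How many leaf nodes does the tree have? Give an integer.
Answer: 4

Derivation:
Leaves (nodes with no children): A, B, C, D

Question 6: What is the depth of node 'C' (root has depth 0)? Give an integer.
Path from root to C: G -> C
Depth = number of edges = 1

Answer: 1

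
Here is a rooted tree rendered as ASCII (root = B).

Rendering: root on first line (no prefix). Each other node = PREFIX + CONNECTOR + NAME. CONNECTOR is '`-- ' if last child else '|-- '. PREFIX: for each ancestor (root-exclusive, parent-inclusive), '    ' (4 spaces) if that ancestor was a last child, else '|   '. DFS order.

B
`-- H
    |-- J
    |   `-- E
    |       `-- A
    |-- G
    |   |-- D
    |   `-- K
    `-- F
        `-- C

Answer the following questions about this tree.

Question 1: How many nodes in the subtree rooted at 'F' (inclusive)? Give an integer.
Subtree rooted at F contains: C, F
Count = 2

Answer: 2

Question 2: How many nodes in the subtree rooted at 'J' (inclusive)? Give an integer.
Answer: 3

Derivation:
Subtree rooted at J contains: A, E, J
Count = 3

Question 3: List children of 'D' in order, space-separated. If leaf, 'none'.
Answer: none

Derivation:
Node D's children (from adjacency): (leaf)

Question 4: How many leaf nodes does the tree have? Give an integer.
Answer: 4

Derivation:
Leaves (nodes with no children): A, C, D, K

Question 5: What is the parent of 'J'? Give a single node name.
Scan adjacency: J appears as child of H

Answer: H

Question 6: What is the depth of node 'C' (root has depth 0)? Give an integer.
Path from root to C: B -> H -> F -> C
Depth = number of edges = 3

Answer: 3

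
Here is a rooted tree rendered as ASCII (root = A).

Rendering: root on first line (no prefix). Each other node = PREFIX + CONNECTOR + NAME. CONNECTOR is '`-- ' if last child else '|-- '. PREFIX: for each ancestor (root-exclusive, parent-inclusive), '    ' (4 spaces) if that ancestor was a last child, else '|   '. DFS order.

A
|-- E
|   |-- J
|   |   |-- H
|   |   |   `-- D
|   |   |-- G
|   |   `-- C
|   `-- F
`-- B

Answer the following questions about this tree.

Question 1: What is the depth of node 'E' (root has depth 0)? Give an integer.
Answer: 1

Derivation:
Path from root to E: A -> E
Depth = number of edges = 1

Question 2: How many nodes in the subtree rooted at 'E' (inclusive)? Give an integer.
Subtree rooted at E contains: C, D, E, F, G, H, J
Count = 7

Answer: 7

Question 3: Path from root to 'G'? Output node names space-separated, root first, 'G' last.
Walk down from root: A -> E -> J -> G

Answer: A E J G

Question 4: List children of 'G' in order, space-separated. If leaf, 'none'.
Answer: none

Derivation:
Node G's children (from adjacency): (leaf)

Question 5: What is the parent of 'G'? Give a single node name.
Scan adjacency: G appears as child of J

Answer: J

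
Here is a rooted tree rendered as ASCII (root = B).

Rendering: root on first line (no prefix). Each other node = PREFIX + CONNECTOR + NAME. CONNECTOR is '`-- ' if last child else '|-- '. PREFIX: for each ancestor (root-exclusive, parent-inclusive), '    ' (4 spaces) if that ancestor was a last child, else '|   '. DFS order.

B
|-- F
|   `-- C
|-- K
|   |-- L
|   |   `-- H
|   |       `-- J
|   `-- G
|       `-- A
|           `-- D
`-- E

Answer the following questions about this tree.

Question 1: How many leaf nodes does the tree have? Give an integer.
Answer: 4

Derivation:
Leaves (nodes with no children): C, D, E, J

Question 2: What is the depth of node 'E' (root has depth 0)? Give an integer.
Answer: 1

Derivation:
Path from root to E: B -> E
Depth = number of edges = 1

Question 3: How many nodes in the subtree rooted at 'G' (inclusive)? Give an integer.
Answer: 3

Derivation:
Subtree rooted at G contains: A, D, G
Count = 3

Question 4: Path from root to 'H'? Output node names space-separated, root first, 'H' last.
Answer: B K L H

Derivation:
Walk down from root: B -> K -> L -> H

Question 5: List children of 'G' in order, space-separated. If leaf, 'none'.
Node G's children (from adjacency): A

Answer: A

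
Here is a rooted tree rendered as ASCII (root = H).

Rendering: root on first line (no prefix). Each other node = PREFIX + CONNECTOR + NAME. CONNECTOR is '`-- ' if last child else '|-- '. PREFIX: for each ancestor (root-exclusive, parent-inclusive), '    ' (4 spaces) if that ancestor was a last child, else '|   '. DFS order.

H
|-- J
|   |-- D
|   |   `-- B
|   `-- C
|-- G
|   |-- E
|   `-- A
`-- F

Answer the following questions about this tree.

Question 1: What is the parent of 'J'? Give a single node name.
Scan adjacency: J appears as child of H

Answer: H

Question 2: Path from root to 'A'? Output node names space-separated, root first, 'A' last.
Walk down from root: H -> G -> A

Answer: H G A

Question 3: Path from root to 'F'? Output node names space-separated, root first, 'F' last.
Answer: H F

Derivation:
Walk down from root: H -> F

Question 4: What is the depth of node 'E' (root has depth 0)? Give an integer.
Answer: 2

Derivation:
Path from root to E: H -> G -> E
Depth = number of edges = 2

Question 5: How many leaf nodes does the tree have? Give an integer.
Leaves (nodes with no children): A, B, C, E, F

Answer: 5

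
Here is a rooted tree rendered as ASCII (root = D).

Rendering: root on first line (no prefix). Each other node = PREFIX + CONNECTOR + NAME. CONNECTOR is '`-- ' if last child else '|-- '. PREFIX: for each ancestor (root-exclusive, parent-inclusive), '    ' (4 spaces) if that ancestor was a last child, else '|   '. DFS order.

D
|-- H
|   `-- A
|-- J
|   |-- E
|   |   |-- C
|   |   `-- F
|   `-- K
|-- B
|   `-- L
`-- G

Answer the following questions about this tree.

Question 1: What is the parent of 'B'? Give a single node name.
Scan adjacency: B appears as child of D

Answer: D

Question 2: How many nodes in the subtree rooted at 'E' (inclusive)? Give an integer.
Answer: 3

Derivation:
Subtree rooted at E contains: C, E, F
Count = 3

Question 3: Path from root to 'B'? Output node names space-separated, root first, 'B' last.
Answer: D B

Derivation:
Walk down from root: D -> B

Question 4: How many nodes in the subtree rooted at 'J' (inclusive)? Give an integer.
Subtree rooted at J contains: C, E, F, J, K
Count = 5

Answer: 5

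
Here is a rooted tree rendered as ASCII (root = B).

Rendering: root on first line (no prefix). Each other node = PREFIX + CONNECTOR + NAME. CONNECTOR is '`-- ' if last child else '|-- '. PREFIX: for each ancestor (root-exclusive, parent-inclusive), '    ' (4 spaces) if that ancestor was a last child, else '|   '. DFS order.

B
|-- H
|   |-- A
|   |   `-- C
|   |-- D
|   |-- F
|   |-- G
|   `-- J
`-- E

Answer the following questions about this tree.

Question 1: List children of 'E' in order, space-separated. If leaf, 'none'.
Answer: none

Derivation:
Node E's children (from adjacency): (leaf)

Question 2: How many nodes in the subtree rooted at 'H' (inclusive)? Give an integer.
Answer: 7

Derivation:
Subtree rooted at H contains: A, C, D, F, G, H, J
Count = 7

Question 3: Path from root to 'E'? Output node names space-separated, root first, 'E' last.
Answer: B E

Derivation:
Walk down from root: B -> E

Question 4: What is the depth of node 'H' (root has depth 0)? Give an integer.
Answer: 1

Derivation:
Path from root to H: B -> H
Depth = number of edges = 1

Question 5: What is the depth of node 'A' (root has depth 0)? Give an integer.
Answer: 2

Derivation:
Path from root to A: B -> H -> A
Depth = number of edges = 2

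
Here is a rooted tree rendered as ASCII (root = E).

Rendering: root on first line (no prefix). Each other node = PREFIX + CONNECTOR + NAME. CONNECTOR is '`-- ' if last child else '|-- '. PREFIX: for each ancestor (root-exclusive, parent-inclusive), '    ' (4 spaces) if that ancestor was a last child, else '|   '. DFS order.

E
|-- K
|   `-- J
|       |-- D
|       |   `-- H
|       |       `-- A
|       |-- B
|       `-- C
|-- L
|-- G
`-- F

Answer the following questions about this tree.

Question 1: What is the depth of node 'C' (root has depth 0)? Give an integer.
Answer: 3

Derivation:
Path from root to C: E -> K -> J -> C
Depth = number of edges = 3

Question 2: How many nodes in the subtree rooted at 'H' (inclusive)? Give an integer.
Answer: 2

Derivation:
Subtree rooted at H contains: A, H
Count = 2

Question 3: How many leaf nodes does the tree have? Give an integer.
Leaves (nodes with no children): A, B, C, F, G, L

Answer: 6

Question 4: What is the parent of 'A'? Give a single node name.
Scan adjacency: A appears as child of H

Answer: H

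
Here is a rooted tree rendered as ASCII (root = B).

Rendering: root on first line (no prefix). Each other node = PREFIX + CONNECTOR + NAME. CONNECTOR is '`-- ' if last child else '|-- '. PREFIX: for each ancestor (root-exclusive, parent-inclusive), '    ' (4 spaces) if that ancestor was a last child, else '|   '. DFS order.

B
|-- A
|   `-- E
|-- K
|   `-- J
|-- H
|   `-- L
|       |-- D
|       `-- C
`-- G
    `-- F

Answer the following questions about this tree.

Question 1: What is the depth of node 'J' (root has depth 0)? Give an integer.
Answer: 2

Derivation:
Path from root to J: B -> K -> J
Depth = number of edges = 2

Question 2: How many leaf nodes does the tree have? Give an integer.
Leaves (nodes with no children): C, D, E, F, J

Answer: 5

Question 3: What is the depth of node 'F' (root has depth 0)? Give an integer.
Answer: 2

Derivation:
Path from root to F: B -> G -> F
Depth = number of edges = 2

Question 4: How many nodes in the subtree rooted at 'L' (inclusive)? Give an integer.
Answer: 3

Derivation:
Subtree rooted at L contains: C, D, L
Count = 3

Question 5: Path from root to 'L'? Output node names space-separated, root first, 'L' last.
Answer: B H L

Derivation:
Walk down from root: B -> H -> L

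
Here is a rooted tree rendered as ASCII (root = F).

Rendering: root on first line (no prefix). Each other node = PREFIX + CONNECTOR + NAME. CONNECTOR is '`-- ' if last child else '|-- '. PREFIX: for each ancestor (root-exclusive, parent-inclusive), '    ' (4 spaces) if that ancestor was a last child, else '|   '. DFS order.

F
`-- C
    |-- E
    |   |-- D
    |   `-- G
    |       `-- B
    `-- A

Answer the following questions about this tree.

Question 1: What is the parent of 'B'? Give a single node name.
Scan adjacency: B appears as child of G

Answer: G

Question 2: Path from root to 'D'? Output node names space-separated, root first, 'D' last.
Answer: F C E D

Derivation:
Walk down from root: F -> C -> E -> D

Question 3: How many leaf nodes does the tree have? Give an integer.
Answer: 3

Derivation:
Leaves (nodes with no children): A, B, D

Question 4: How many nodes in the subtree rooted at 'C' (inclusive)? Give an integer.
Subtree rooted at C contains: A, B, C, D, E, G
Count = 6

Answer: 6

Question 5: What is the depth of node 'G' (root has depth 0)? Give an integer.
Answer: 3

Derivation:
Path from root to G: F -> C -> E -> G
Depth = number of edges = 3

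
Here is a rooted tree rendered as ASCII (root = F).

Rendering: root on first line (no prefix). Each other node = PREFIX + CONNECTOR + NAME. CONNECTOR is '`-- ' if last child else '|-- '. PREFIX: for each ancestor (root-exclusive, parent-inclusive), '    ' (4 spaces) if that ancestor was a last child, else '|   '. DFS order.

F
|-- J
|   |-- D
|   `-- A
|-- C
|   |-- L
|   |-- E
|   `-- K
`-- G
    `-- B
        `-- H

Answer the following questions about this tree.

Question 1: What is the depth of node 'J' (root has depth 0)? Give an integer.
Path from root to J: F -> J
Depth = number of edges = 1

Answer: 1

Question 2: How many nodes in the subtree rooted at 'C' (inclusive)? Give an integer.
Answer: 4

Derivation:
Subtree rooted at C contains: C, E, K, L
Count = 4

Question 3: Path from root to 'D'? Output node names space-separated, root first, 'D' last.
Walk down from root: F -> J -> D

Answer: F J D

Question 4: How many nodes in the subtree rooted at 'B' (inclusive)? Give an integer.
Answer: 2

Derivation:
Subtree rooted at B contains: B, H
Count = 2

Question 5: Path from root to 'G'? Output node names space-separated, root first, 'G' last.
Answer: F G

Derivation:
Walk down from root: F -> G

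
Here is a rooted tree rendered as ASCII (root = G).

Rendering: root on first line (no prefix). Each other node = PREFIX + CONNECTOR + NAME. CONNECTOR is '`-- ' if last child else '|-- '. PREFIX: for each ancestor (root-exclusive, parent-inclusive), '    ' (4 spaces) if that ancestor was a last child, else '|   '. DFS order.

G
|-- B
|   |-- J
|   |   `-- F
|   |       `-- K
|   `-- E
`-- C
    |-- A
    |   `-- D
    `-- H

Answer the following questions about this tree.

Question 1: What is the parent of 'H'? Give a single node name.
Answer: C

Derivation:
Scan adjacency: H appears as child of C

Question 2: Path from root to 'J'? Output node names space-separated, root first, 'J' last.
Walk down from root: G -> B -> J

Answer: G B J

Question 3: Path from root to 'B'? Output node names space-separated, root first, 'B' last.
Answer: G B

Derivation:
Walk down from root: G -> B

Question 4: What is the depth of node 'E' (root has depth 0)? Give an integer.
Answer: 2

Derivation:
Path from root to E: G -> B -> E
Depth = number of edges = 2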